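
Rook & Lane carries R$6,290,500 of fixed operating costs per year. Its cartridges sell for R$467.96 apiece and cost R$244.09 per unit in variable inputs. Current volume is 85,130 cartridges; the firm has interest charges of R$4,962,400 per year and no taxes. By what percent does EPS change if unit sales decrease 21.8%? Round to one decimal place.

-53.2%

Total contribution margin = 85,130 × R$223.87 = R$19,058,053.10.
EBIT = R$19,058,053.10 − R$6,290,500 = R$12,767,553.10.
Interest = R$4,962,400.00, so EBIT − I = R$7,805,153.10.
Degree of combined leverage = contribution ÷ (EBIT − I) = R$19,058,053.10 ÷ R$7,805,153.10 = 2.4417.
EPS therefore changes by 2.4417 × (-21.8%) = -53.2%.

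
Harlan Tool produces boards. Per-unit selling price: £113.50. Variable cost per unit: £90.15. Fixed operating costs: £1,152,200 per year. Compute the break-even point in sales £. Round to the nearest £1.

Contribution margin per unit = £113.50 − £90.15 = £23.35, a CM ratio of £23.35 ÷ £113.50 = 0.2057.
Break-even revenue = fixed costs × price ÷ CM = £1,152,200 × £113.50 ÷ £23.35 = £5,600,630.

£5,600,630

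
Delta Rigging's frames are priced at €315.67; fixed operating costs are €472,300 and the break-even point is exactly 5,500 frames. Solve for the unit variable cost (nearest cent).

Contribution per unit must be FC / Q = €472,300 / 5,500 = €85.8727.
Hence VC = price − CM = €315.67 − €85.8727 = €229.80.

€229.80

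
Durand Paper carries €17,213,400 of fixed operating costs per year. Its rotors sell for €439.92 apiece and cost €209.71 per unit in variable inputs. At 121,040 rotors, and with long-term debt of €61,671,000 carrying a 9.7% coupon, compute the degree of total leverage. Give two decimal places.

5.97

Contribution at this volume is 121,040 × €230.21 = €27,864,618.40.
Subtracting fixed costs: EBIT = €27,864,618.40 − €17,213,400 = €10,651,218.40. Interest = €5,982,087.00, so EBIT − I = €4,669,131.40.
Degree of total leverage = total CM / (EBIT − interest) = €27,864,618.40 / €4,669,131.40 = 5.9678.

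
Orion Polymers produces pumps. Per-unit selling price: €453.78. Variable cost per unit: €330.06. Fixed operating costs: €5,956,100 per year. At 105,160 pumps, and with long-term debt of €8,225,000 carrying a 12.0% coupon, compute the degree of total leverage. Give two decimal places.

At 105,160 units, contribution = 105,160 × €123.72 = €13,010,395.20.
Operating income = contribution − fixed costs = €13,010,395.20 − €5,956,100 = €7,054,295.20. Interest = €987,000.00.
DOL = €13,010,395.20 ÷ €7,054,295.20 = 1.8443; DFL = €7,054,295.20 ÷ €6,067,295.20 = 1.1627.
DCL = DOL × DFL = 1.8443 × 1.1627 = 2.1444.

2.14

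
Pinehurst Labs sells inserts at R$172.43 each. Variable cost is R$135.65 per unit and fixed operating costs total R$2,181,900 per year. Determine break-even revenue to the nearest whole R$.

R$10,229,065

CM per unit = R$172.43 − R$135.65 = R$36.78; CM ratio = R$36.78 / R$172.43 = 0.2133.
Break-even revenue = fixed costs × price ÷ CM = R$2,181,900 × R$172.43 ÷ R$36.78 = R$10,229,065.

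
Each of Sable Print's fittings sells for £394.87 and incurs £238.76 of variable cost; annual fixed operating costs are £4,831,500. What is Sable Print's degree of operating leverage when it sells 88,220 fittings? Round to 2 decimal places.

1.54

At 88,220 units, contribution = 88,220 × £156.11 = £13,772,024.20.
EBIT = £13,772,024.20 − £4,831,500 = £8,940,524.20.
Degree of operating leverage = £13,772,024.20 / £8,940,524.20 = 1.5404.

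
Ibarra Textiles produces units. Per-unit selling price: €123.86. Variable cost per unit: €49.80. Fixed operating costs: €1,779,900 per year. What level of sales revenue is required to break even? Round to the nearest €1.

€2,976,754

Contribution margin per unit = €123.86 − €49.80 = €74.06, a CM ratio of €74.06 ÷ €123.86 = 0.5979.
Break-even revenue = fixed costs × price ÷ CM = €1,779,900 × €123.86 ÷ €74.06 = €2,976,754.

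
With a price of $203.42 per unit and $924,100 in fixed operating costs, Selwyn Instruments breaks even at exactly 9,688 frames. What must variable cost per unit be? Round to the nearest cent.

Contribution per unit must be FC / Q = $924,100 / 9,688 = $95.3860.
Variable cost per unit = $203.42 − $95.3860 = $108.03.

$108.03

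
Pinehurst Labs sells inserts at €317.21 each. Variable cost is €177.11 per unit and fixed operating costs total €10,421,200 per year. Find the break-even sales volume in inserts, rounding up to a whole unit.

74,385 inserts

Each unit contributes €317.21 − €177.11 = €140.10.
Break-even Q = €10,421,200 / €140.10 = 74,384.01 → 74,385 inserts.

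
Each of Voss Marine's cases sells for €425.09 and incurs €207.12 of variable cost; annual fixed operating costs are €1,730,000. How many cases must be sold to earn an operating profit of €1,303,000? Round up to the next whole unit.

13,915 cases

Unit CM = price − variable cost = €425.09 − €207.12 = €217.97.
Required volume = (fixed costs + target profit) ÷ CM = (€1,730,000 + €1,303,000) ÷ €217.97 = 13,914.76, so 13,915 cases.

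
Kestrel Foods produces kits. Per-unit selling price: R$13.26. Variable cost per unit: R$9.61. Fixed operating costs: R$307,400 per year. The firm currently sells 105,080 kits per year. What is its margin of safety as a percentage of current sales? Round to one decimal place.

Each unit contributes R$13.26 − R$9.61 = R$3.65. Break-even units = R$307,400 ÷ R$3.65 = 84,219.18; break-even revenue = 84,219.18 × R$13.26 = R$1,116,746.30.
Current sales = 105,080 × R$13.26 = R$1,393,360.80.
Margin of safety = (R$1,393,360.80 − R$1,116,746.30) ÷ R$1,393,360.80 = 19.9%.

19.9%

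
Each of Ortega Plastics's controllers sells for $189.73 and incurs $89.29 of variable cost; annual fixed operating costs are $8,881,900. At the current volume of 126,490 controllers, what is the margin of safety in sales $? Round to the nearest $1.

$7,221,141

Contribution margin per unit = $189.73 − $89.29 = $100.44. Break-even units = $8,881,900 ÷ $100.44 = 88,429.91; break-even revenue = 88,429.91 × $189.73 = $16,777,806.52.
Actual sales revenue = 126,490 × $189.73 = $23,998,947.70.
Margin of safety = $23,998,947.70 − $16,777,806.52 = $7,221,141.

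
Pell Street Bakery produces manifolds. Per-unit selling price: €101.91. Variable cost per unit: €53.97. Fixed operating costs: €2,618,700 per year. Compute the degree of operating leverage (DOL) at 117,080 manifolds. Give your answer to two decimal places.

Contribution at this volume is 117,080 × €47.94 = €5,612,815.20.
EBIT = €5,612,815.20 − €2,618,700 = €2,994,115.20.
So DOL = total CM / EBIT = €5,612,815.20 / €2,994,115.20 = 1.8746.

1.87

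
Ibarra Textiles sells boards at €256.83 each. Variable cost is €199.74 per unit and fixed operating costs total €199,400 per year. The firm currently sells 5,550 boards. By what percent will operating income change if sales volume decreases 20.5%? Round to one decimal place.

-55.3%

Contribution at this volume is 5,550 × €57.09 = €316,849.50.
Operating income = contribution − fixed costs = €316,849.50 − €199,400 = €117,449.50.
Degree of operating leverage = €316,849.50 / €117,449.50 = 2.6978.
Operating income changes by 2.6978 × -20.5% = -55.3%.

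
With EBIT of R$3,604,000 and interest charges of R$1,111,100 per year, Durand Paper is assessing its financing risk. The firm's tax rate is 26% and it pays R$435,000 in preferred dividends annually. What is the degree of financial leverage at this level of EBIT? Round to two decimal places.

1.89

Annual interest charges come to R$1,111,100.00.
Pre-tax preferred-dividend burden = R$435,000 ÷ (1 − 0.26) = R$587,837.84.
DFL = EBIT ÷ [EBIT − I − D_p/(1−t)] = R$3,604,000 ÷ [R$3,604,000 − R$1,111,100.00 − R$587,837.84] = R$3,604,000 ÷ R$1,905,062.16 = 1.8918.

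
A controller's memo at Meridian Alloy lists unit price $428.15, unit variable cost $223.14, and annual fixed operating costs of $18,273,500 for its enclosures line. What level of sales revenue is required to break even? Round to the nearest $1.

CM per unit = $428.15 − $223.14 = $205.01; CM ratio = $205.01 / $428.15 = 0.4788.
Break-even sales = FC ÷ CM ratio = $18,273,500 × $428.15 / $205.01 = $38,163,012.

$38,163,012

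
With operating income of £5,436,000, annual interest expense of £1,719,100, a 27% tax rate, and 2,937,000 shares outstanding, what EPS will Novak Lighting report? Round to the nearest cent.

£0.92

Interest = £1,719,100.00, so EBT = £5,436,000 − £1,719,100.00 = £3,716,900.00.
After tax at 27%: net income = £3,716,900.00 × 0.73 = £2,713,337.00.
EPS = £2,713,337.00 ÷ 2,937,000 = £0.92.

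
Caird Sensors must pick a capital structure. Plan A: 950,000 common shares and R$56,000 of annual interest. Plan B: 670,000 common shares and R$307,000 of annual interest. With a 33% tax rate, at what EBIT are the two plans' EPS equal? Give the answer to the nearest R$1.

Set EPS_A = EPS_B: (EBIT − R$56,000)(1 − 0.33) ÷ 950,000 = (EBIT − R$307,000)(1 − 0.33) ÷ 670,000.
The (1 − t) factor cancels: (EBIT − 56,000) × 670,000 = (EBIT − 307,000) × 950,000.
Solving, EBIT = (307,000·950,000 − 56,000·670,000) / (950,000 − 670,000) = 254,130,000,000 / 280,000 = 907,607.14.

R$907,607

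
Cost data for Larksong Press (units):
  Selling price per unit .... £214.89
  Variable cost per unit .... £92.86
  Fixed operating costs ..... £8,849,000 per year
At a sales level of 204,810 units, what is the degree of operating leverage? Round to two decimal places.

1.55

Contribution at this volume is 204,810 × £122.03 = £24,992,964.30.
EBIT = £24,992,964.30 − £8,849,000 = £16,143,964.30.
So DOL = total CM / EBIT = £24,992,964.30 / £16,143,964.30 = 1.5481.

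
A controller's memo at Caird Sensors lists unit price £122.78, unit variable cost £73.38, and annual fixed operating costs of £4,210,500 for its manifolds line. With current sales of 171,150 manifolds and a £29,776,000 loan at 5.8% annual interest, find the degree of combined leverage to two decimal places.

Contribution at this volume is 171,150 × £49.40 = £8,454,810.00.
Subtracting fixed costs: EBIT = £8,454,810.00 − £4,210,500 = £4,244,310.00. Interest = £1,727,008.00, so EBIT − I = £2,517,302.00.
DCL = contribution ÷ (EBIT − I) = £8,454,810.00 ÷ £2,517,302.00 = 3.3587.

3.36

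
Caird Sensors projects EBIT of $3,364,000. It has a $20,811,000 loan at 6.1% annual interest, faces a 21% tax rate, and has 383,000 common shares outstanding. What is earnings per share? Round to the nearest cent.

$4.32

Pre-tax income = $3,364,000 − $1,269,471.00 = $2,094,529.00.
Net income = $2,094,529.00 × (1 − 0.21) = $1,654,677.91.
Per share: $1,654,677.91 / 383,000 shares = $4.32.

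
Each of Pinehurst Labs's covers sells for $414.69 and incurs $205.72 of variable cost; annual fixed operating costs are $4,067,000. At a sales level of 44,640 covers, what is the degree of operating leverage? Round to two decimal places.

Contribution at this volume is 44,640 × $208.97 = $9,328,420.80.
EBIT = $9,328,420.80 − $4,067,000 = $5,261,420.80.
So DOL = total CM / EBIT = $9,328,420.80 / $5,261,420.80 = 1.7730.

1.77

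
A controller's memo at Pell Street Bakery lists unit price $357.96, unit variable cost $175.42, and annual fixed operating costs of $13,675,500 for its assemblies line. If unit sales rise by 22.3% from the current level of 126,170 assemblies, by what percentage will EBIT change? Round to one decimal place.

+54.9%

Contribution at this volume is 126,170 × $182.54 = $23,031,071.80.
EBIT = $23,031,071.80 − $13,675,500 = $9,355,571.80.
Degree of operating leverage = $23,031,071.80 / $9,355,571.80 = 2.4617.
So EBIT moves 2.4617 × (+22.3%) = +54.9%.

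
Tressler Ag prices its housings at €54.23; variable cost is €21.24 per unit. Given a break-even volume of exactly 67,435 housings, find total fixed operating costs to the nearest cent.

€2,224,680.65

Each unit contributes €54.23 − €21.24 = €32.99.
Fixed costs = break-even units × CM = 67,435 × €32.99 = €2,224,680.65.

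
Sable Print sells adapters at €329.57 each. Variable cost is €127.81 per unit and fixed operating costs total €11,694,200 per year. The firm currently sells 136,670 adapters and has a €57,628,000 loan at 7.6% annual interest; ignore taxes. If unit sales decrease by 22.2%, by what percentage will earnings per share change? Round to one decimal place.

-53.2%

At 136,670 units, contribution = 136,670 × €201.76 = €27,574,539.20.
EBIT = €27,574,539.20 − €11,694,200 = €15,880,339.20.
Interest = €4,379,728.00, so EBIT − I = €11,500,611.20.
Degree of combined leverage = contribution ÷ (EBIT − I) = €27,574,539.20 ÷ €11,500,611.20 = 2.3977.
EPS therefore changes by 2.3977 × (-22.2%) = -53.2%.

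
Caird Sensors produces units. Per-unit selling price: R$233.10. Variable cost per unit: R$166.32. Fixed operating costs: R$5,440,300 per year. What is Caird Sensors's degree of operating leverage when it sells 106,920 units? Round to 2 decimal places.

Contribution at this volume is 106,920 × R$66.78 = R$7,140,117.60.
Operating income = contribution − fixed costs = R$7,140,117.60 − R$5,440,300 = R$1,699,817.60.
DOL = contribution ÷ EBIT = R$7,140,117.60 ÷ R$1,699,817.60 = 4.2005.

4.20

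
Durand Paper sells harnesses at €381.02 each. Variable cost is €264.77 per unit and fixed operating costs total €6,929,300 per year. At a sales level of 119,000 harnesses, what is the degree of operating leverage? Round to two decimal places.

2.00

Contribution at this volume is 119,000 × €116.25 = €13,833,750.00.
EBIT = €13,833,750.00 − €6,929,300 = €6,904,450.00.
Degree of operating leverage = €13,833,750.00 / €6,904,450.00 = 2.0036.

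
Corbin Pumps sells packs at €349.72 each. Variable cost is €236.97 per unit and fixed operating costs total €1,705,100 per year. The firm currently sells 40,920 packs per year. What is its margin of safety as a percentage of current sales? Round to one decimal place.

Unit CM = price − variable cost = €349.72 − €236.97 = €112.75. Break-even units = €1,705,100 ÷ €112.75 = 15,122.84; break-even revenue = 15,122.84 × €349.72 = €5,288,758.95.
Actual sales revenue = 40,920 × €349.72 = €14,310,542.40.
Margin of safety = (€14,310,542.40 − €5,288,758.95) ÷ €14,310,542.40 = 63.0%.

63.0%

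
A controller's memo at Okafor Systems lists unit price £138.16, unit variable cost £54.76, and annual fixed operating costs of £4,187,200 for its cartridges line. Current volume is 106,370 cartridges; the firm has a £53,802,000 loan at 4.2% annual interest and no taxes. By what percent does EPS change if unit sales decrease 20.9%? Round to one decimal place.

-76.5%

At 106,370 units, contribution = 106,370 × £83.40 = £8,871,258.00.
EBIT = £8,871,258.00 − £4,187,200 = £4,684,058.00.
After interest of £2,259,684.00, pre-tax earnings = £2,424,374.00.
DCL = total CM / (EBIT − I) = £8,871,258.00 / £2,424,374.00 = 3.6592.
EPS therefore changes by 3.6592 × (-20.9%) = -76.5%.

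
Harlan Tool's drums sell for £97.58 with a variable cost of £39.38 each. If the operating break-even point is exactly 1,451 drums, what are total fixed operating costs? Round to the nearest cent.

£84,448.20

Each unit contributes £97.58 − £39.38 = £58.20.
Since BE = FC / CM, FC = 1,451 × £58.20 = £84,448.20.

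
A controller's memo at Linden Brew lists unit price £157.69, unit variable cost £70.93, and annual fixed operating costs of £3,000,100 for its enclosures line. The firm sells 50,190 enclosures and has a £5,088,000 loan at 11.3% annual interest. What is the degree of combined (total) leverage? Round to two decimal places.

At 50,190 units, contribution = 50,190 × £86.76 = £4,354,484.40.
EBIT = £4,354,484.40 − £3,000,100 = £1,354,384.40. Interest = £574,944.00.
DOL = £4,354,484.40 ÷ £1,354,384.40 = 3.2151; DFL = £1,354,384.40 ÷ £779,440.40 = 1.7376.
DCL = DOL × DFL = 3.2151 × 1.7376 = 5.5866.

5.59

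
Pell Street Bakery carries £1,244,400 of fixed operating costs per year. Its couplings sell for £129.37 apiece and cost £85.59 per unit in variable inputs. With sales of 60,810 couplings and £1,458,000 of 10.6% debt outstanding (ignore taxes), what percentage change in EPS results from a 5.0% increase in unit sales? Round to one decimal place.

+10.5%

Total contribution margin = 60,810 × £43.78 = £2,662,261.80.
Subtracting fixed costs: EBIT = £2,662,261.80 − £1,244,400 = £1,417,861.80.
After interest of £154,548.00, pre-tax earnings = £1,263,313.80.
DCL = total CM / (EBIT − I) = £2,662,261.80 / £1,263,313.80 = 2.1074.
EPS therefore changes by 2.1074 × (+5.0%) = +10.5%.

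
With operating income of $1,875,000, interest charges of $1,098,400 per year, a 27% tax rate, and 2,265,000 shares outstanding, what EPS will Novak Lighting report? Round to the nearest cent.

$0.25

Interest = $1,098,400.00, so EBT = $1,875,000 − $1,098,400.00 = $776,600.00.
After tax at 27%: net income = $776,600.00 × 0.73 = $566,918.00.
EPS = $566,918.00 ÷ 2,265,000 = $0.25.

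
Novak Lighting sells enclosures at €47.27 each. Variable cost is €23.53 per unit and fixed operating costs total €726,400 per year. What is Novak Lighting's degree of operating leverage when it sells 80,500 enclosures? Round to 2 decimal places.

1.61

Total contribution margin = 80,500 × €23.74 = €1,911,070.00.
Subtracting fixed costs: EBIT = €1,911,070.00 − €726,400 = €1,184,670.00.
Degree of operating leverage = €1,911,070.00 / €1,184,670.00 = 1.6132.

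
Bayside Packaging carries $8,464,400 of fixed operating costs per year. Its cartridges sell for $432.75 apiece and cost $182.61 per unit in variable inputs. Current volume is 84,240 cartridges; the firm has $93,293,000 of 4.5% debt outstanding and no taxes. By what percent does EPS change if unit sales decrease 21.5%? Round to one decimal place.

At 84,240 units, contribution = 84,240 × $250.14 = $21,071,793.60.
Operating income = contribution − fixed costs = $21,071,793.60 − $8,464,400 = $12,607,393.60.
After interest of $4,198,185.00, pre-tax earnings = $8,409,208.60.
DCL = total CM / (EBIT − I) = $21,071,793.60 / $8,409,208.60 = 2.5058.
%ΔEPS = DCL × %ΔSales = 2.5058 × -21.5% = -53.9%.

-53.9%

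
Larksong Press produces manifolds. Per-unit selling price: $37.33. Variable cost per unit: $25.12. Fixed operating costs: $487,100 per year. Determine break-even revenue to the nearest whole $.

$1,489,225

Contribution margin per unit = $37.33 − $25.12 = $12.21, a CM ratio of $12.21 ÷ $37.33 = 0.3271.
Break-even revenue = fixed costs × price ÷ CM = $487,100 × $37.33 ÷ $12.21 = $1,489,225.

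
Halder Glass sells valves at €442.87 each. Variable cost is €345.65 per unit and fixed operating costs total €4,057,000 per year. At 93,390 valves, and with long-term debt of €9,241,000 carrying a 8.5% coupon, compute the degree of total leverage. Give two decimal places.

2.14

Contribution at this volume is 93,390 × €97.22 = €9,079,375.80.
EBIT = €9,079,375.80 − €4,057,000 = €5,022,375.80. Interest = €785,485.00, so EBIT − I = €4,236,890.80.
DCL = contribution ÷ (EBIT − I) = €9,079,375.80 ÷ €4,236,890.80 = 2.1429.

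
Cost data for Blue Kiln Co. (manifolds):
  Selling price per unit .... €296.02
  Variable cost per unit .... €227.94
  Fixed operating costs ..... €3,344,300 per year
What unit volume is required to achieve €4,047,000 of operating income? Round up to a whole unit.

108,568 manifolds

Unit CM = price − variable cost = €296.02 − €227.94 = €68.08.
Units = (FC + target) / CM = (€3,344,300 + €4,047,000) / €68.08 = 108,567.86, so 108,568 manifolds.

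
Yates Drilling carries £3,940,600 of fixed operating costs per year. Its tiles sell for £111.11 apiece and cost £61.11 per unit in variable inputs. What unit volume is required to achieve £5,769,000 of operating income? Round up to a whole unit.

Contribution margin per unit = £111.11 − £61.11 = £50.00.
Units = (FC + target) / CM = (£3,940,600 + £5,769,000) / £50.00 = 194,192.00, so 194,192 tiles.

194,192 tiles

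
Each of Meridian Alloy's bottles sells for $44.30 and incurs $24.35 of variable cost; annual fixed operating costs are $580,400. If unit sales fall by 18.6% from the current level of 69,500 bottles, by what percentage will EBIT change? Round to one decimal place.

-32.0%

At 69,500 units, contribution = 69,500 × $19.95 = $1,386,525.00.
Subtracting fixed costs: EBIT = $1,386,525.00 − $580,400 = $806,125.00.
DOL = contribution ÷ EBIT = $1,386,525.00 ÷ $806,125.00 = 1.7200.
%ΔEBIT = DOL × %ΔSales = 1.7200 × -18.6% = -32.0%.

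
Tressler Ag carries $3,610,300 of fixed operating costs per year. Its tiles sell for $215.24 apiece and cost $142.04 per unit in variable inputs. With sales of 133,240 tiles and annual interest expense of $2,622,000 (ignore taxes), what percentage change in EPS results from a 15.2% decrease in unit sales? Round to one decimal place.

-42.1%

Contribution at this volume is 133,240 × $73.20 = $9,753,168.00.
EBIT = $9,753,168.00 − $3,610,300 = $6,142,868.00.
After interest of $2,622,000.00, pre-tax earnings = $3,520,868.00.
Degree of combined leverage = contribution ÷ (EBIT − I) = $9,753,168.00 ÷ $3,520,868.00 = 2.7701.
%ΔEPS = DCL × %ΔSales = 2.7701 × -15.2% = -42.1%.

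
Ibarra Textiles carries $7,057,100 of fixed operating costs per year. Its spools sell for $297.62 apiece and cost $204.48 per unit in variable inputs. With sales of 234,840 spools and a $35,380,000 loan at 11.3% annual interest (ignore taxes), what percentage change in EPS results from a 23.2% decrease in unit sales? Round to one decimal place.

-46.9%

At 234,840 units, contribution = 234,840 × $93.14 = $21,872,997.60.
Operating income = contribution − fixed costs = $21,872,997.60 − $7,057,100 = $14,815,897.60.
After interest of $3,997,940.00, pre-tax earnings = $10,817,957.60.
Degree of combined leverage = contribution ÷ (EBIT − I) = $21,872,997.60 ÷ $10,817,957.60 = 2.0219.
%ΔEPS = DCL × %ΔSales = 2.0219 × -23.2% = -46.9%.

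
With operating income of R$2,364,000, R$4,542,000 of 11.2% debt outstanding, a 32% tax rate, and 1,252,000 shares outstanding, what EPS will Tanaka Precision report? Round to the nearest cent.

Pre-tax income = R$2,364,000 − R$508,704.00 = R$1,855,296.00.
After tax at 32%: net income = R$1,855,296.00 × 0.68 = R$1,261,601.28.
Per share: R$1,261,601.28 / 1,252,000 shares = R$1.01.

R$1.01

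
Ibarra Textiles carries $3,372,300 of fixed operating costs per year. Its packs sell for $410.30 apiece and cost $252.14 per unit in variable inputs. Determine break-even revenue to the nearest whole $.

$8,748,449

CM per unit = $410.30 − $252.14 = $158.16; CM ratio = $158.16 / $410.30 = 0.3855.
Break-even revenue = fixed costs × price ÷ CM = $3,372,300 × $410.30 ÷ $158.16 = $8,748,449.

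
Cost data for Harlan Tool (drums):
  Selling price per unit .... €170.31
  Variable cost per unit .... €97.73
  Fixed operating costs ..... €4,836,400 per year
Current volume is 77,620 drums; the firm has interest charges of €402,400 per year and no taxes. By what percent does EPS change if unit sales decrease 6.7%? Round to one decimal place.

At 77,620 units, contribution = 77,620 × €72.58 = €5,633,659.60.
Operating income = contribution − fixed costs = €5,633,659.60 − €4,836,400 = €797,259.60.
Interest = €402,400.00, so EBIT − I = €394,859.60.
DCL = total CM / (EBIT − I) = €5,633,659.60 / €394,859.60 = 14.2675.
%ΔEPS = DCL × %ΔSales = 14.2675 × -6.7% = -95.6%.

-95.6%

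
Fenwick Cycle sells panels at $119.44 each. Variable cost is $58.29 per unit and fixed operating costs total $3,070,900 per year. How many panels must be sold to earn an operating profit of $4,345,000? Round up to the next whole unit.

Unit CM = price − variable cost = $119.44 − $58.29 = $61.15.
Required volume = (fixed costs + target profit) ÷ CM = ($3,070,900 + $4,345,000) ÷ $61.15 = 121,273.92, so 121,274 panels.

121,274 panels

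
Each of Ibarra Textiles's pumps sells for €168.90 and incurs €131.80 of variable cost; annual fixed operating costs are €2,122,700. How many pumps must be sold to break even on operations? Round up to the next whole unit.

57,216 pumps

Each unit contributes €168.90 − €131.80 = €37.10.
Units to break even: €2,122,700 ÷ €37.10 = 57,215.63, rounded up to 57,216.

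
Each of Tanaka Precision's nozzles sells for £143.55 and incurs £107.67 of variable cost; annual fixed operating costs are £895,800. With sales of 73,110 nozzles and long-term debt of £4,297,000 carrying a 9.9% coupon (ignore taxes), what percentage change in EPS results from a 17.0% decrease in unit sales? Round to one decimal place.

At 73,110 units, contribution = 73,110 × £35.88 = £2,623,186.80.
EBIT = £2,623,186.80 − £895,800 = £1,727,386.80.
Interest = £425,403.00, so EBIT − I = £1,301,983.80.
Degree of combined leverage = contribution ÷ (EBIT − I) = £2,623,186.80 ÷ £1,301,983.80 = 2.0148.
%ΔEPS = DCL × %ΔSales = 2.0148 × -17.0% = -34.3%.

-34.3%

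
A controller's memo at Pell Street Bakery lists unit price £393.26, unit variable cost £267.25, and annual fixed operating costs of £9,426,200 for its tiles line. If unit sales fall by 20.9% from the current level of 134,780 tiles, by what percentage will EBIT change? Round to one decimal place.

Contribution at this volume is 134,780 × £126.01 = £16,983,627.80.
Operating income = contribution − fixed costs = £16,983,627.80 − £9,426,200 = £7,557,427.80.
DOL = contribution ÷ EBIT = £16,983,627.80 ÷ £7,557,427.80 = 2.2473.
Operating income changes by 2.2473 × -20.9% = -47.0%.

-47.0%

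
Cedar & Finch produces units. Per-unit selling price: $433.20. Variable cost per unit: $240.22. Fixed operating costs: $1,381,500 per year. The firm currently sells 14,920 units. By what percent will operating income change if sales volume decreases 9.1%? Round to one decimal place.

Total contribution margin = 14,920 × $192.98 = $2,879,261.60.
Operating income = contribution − fixed costs = $2,879,261.60 − $1,381,500 = $1,497,761.60.
DOL = contribution ÷ EBIT = $2,879,261.60 ÷ $1,497,761.60 = 1.9224.
%ΔEBIT = DOL × %ΔSales = 1.9224 × -9.1% = -17.5%.

-17.5%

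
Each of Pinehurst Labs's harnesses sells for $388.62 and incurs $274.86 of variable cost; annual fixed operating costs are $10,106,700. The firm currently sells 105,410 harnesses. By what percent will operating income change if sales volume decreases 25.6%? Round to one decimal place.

-162.9%

At 105,410 units, contribution = 105,410 × $113.76 = $11,991,441.60.
EBIT = $11,991,441.60 − $10,106,700 = $1,884,741.60.
DOL = contribution ÷ EBIT = $11,991,441.60 ÷ $1,884,741.60 = 6.3624.
So EBIT moves 6.3624 × (-25.6%) = -162.9%.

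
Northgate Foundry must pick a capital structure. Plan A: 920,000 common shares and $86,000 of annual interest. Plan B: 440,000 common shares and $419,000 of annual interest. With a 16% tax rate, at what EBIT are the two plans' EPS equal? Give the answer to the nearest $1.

At indifference, (EBIT − 86,000)(1 − t)/920,000 = (EBIT − 419,000)(1 − t)/440,000.
The (1 − t) factor cancels: (EBIT − 86,000) × 440,000 = (EBIT − 419,000) × 920,000.
EBIT × (920,000 − 440,000) = 419,000 × 920,000 − 86,000 × 440,000 = 347,640,000,000, so EBIT = 347,640,000,000 ÷ 480,000 = 724,250.00.

$724,250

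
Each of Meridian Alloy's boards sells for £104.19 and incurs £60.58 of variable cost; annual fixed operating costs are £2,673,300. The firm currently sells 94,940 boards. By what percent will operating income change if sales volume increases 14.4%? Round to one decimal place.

+40.6%

Contribution at this volume is 94,940 × £43.61 = £4,140,333.40.
Subtracting fixed costs: EBIT = £4,140,333.40 − £2,673,300 = £1,467,033.40.
DOL = contribution ÷ EBIT = £4,140,333.40 ÷ £1,467,033.40 = 2.8222.
%ΔEBIT = DOL × %ΔSales = 2.8222 × +14.4% = +40.6%.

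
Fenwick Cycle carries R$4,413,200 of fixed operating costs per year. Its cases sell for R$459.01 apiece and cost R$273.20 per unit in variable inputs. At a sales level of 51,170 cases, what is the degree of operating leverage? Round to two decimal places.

At 51,170 units, contribution = 51,170 × R$185.81 = R$9,507,897.70.
EBIT = R$9,507,897.70 − R$4,413,200 = R$5,094,697.70.
Degree of operating leverage = R$9,507,897.70 / R$5,094,697.70 = 1.8662.

1.87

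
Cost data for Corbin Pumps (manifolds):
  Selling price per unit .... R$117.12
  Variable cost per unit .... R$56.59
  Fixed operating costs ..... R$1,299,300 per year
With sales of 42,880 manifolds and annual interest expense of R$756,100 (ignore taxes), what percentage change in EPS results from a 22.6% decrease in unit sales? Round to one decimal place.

-108.6%

At 42,880 units, contribution = 42,880 × R$60.53 = R$2,595,526.40.
EBIT = R$2,595,526.40 − R$1,299,300 = R$1,296,226.40.
Interest = R$756,100.00, so EBIT − I = R$540,126.40.
Degree of combined leverage = contribution ÷ (EBIT − I) = R$2,595,526.40 ÷ R$540,126.40 = 4.8054.
EPS therefore changes by 4.8054 × (-22.6%) = -108.6%.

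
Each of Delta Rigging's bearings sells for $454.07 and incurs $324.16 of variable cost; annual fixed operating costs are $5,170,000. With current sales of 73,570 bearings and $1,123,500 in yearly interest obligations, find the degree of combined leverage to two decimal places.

2.93

At 73,570 units, contribution = 73,570 × $129.91 = $9,557,478.70.
Subtracting fixed costs: EBIT = $9,557,478.70 − $5,170,000 = $4,387,478.70. Interest = $1,123,500.00, so EBIT − I = $3,263,978.70.
Degree of total leverage = total CM / (EBIT − interest) = $9,557,478.70 / $3,263,978.70 = 2.9282.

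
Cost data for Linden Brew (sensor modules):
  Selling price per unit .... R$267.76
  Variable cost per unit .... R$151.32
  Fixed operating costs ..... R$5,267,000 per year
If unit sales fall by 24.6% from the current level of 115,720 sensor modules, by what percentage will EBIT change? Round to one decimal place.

Contribution at this volume is 115,720 × R$116.44 = R$13,474,436.80.
Subtracting fixed costs: EBIT = R$13,474,436.80 − R$5,267,000 = R$8,207,436.80.
DOL = contribution ÷ EBIT = R$13,474,436.80 ÷ R$8,207,436.80 = 1.6417.
%ΔEBIT = DOL × %ΔSales = 1.6417 × -24.6% = -40.4%.

-40.4%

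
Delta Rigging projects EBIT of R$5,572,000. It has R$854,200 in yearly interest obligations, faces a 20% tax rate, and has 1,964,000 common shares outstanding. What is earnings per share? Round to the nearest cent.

Interest = R$854,200.00, so EBT = R$5,572,000 − R$854,200.00 = R$4,717,800.00.
Net income = R$4,717,800.00 × (1 − 0.20) = R$3,774,240.00.
Per share: R$3,774,240.00 / 1,964,000 shares = R$1.92.

R$1.92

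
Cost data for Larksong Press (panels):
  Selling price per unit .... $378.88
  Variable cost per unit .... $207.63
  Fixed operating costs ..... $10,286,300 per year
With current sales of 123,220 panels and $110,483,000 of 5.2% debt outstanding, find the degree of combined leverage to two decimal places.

Contribution at this volume is 123,220 × $171.25 = $21,101,425.00.
Subtracting fixed costs: EBIT = $21,101,425.00 − $10,286,300 = $10,815,125.00. Interest = $5,745,116.00, so EBIT − I = $5,070,009.00.
Degree of total leverage = total CM / (EBIT − interest) = $21,101,425.00 / $5,070,009.00 = 4.1620.

4.16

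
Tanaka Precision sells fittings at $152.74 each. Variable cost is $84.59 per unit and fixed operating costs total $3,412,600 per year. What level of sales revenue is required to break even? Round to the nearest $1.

$7,648,430

CM per unit = $152.74 − $84.59 = $68.15; CM ratio = $68.15 / $152.74 = 0.4462.
Break-even revenue = fixed costs × price ÷ CM = $3,412,600 × $152.74 ÷ $68.15 = $7,648,430.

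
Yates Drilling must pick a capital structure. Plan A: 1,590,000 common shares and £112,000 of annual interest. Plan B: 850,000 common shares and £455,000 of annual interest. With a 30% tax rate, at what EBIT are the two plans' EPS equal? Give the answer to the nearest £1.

£848,986

Set EPS_A = EPS_B: (EBIT − £112,000)(1 − 0.30) ÷ 1,590,000 = (EBIT − £455,000)(1 − 0.30) ÷ 850,000.
The (1 − t) factor cancels: (EBIT − 112,000) × 850,000 = (EBIT − 455,000) × 1,590,000.
EBIT × (1,590,000 − 850,000) = 455,000 × 1,590,000 − 112,000 × 850,000 = 628,250,000,000, so EBIT = 628,250,000,000 ÷ 740,000 = 848,986.49.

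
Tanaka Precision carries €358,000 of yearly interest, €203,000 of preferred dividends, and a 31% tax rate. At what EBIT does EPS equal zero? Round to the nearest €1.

Grossing the preferred dividend up to pre-tax terms: €203,000 / (1 − 0.31) = €294,202.90.
EPS = 0 when EBIT covers interest plus the pre-tax preferred burden: €358,000 + €294,202.90 = €652,202.90.

€652,203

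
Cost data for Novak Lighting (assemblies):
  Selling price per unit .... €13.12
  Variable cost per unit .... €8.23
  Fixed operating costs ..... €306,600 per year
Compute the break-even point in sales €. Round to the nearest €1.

CM per unit = €13.12 − €8.23 = €4.89; CM ratio = €4.89 / €13.12 = 0.3727.
Break-even sales = FC ÷ CM ratio = €306,600 × €13.12 / €4.89 = €822,616.

€822,616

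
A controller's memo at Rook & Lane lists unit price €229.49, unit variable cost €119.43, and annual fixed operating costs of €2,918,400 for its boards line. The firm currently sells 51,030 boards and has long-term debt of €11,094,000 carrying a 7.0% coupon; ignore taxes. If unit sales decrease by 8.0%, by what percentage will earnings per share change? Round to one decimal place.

-23.4%

At 51,030 units, contribution = 51,030 × €110.06 = €5,616,361.80.
EBIT = €5,616,361.80 − €2,918,400 = €2,697,961.80.
After interest of €776,580.00, pre-tax earnings = €1,921,381.80.
Degree of combined leverage = contribution ÷ (EBIT − I) = €5,616,361.80 ÷ €1,921,381.80 = 2.9231.
EPS therefore changes by 2.9231 × (-8.0%) = -23.4%.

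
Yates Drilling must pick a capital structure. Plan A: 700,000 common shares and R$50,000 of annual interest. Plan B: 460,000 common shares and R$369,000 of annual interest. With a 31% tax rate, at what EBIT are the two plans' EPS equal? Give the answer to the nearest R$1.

At indifference, (EBIT − 50,000)(1 − t)/700,000 = (EBIT − 369,000)(1 − t)/460,000.
Cancelling (1 − t) and cross-multiplying: 460,000·(EBIT − 50,000) = 700,000·(EBIT − 369,000).
EBIT × (700,000 − 460,000) = 369,000 × 700,000 − 50,000 × 460,000 = 235,300,000,000, so EBIT = 235,300,000,000 ÷ 240,000 = 980,416.67.

R$980,417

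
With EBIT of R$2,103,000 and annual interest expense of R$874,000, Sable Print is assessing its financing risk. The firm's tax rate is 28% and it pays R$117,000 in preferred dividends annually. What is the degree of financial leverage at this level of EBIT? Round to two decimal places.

1.97

Interest = R$874,000.00.
Pre-tax preferred-dividend burden = R$117,000 ÷ (1 − 0.28) = R$162,500.00.
DFL = EBIT ÷ [EBIT − I − D_p/(1−t)] = R$2,103,000 ÷ [R$2,103,000 − R$874,000.00 − R$162,500.00] = R$2,103,000 ÷ R$1,066,500.00 = 1.9719.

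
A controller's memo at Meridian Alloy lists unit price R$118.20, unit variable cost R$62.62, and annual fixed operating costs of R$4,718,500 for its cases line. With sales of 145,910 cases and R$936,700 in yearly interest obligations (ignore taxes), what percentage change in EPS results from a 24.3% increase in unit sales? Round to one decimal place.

Contribution at this volume is 145,910 × R$55.58 = R$8,109,677.80.
Subtracting fixed costs: EBIT = R$8,109,677.80 − R$4,718,500 = R$3,391,177.80.
After interest of R$936,700.00, pre-tax earnings = R$2,454,477.80.
DCL = total CM / (EBIT − I) = R$8,109,677.80 / R$2,454,477.80 = 3.3040.
%ΔEPS = DCL × %ΔSales = 3.3040 × +24.3% = +80.3%.

+80.3%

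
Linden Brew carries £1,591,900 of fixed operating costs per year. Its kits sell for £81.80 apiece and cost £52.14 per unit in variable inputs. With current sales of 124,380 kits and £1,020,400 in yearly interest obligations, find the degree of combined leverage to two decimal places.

3.43

Contribution at this volume is 124,380 × £29.66 = £3,689,110.80.
Operating income = contribution − fixed costs = £3,689,110.80 − £1,591,900 = £2,097,210.80. Interest = £1,020,400.00, so EBIT − I = £1,076,810.80.
DCL = contribution ÷ (EBIT − I) = £3,689,110.80 ÷ £1,076,810.80 = 3.4260.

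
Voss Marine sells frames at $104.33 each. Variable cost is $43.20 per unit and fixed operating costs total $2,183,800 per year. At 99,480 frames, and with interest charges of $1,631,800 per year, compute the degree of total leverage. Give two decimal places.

Contribution at this volume is 99,480 × $61.13 = $6,081,212.40.
Operating income = contribution − fixed costs = $6,081,212.40 − $2,183,800 = $3,897,412.40. Interest = $1,631,800.00, so EBIT − I = $2,265,612.40.
Degree of total leverage = total CM / (EBIT − interest) = $6,081,212.40 / $2,265,612.40 = 2.6841.

2.68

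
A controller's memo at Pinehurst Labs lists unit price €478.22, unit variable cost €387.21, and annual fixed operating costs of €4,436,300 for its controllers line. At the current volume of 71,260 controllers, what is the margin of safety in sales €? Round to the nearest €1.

Unit CM = price − variable cost = €478.22 − €387.21 = €91.01. Break-even units = €4,436,300 ÷ €91.01 = 48,745.19; break-even revenue = 48,745.19 × €478.22 = €23,310,926.12.
Actual sales revenue = 71,260 × €478.22 = €34,077,957.20.
Margin of safety = €34,077,957.20 − €23,310,926.12 = €10,767,031.

€10,767,031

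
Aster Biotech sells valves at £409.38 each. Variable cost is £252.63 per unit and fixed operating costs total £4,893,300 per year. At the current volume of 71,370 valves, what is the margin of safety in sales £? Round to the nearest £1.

Contribution margin per unit = £409.38 − £252.63 = £156.75. Break-even units = £4,893,300 ÷ £156.75 = 31,217.22; break-even revenue = 31,217.22 × £409.38 = £12,779,707.52.
Actual sales revenue = 71,370 × £409.38 = £29,217,450.60.
Margin of safety = £29,217,450.60 − £12,779,707.52 = £16,437,743.

£16,437,743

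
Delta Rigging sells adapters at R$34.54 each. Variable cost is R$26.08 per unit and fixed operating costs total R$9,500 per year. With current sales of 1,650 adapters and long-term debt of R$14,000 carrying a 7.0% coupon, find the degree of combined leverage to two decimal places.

4.01

At 1,650 units, contribution = 1,650 × R$8.46 = R$13,959.00.
EBIT = R$13,959.00 − R$9,500 = R$4,459.00. Interest = R$980.00.
DOL = R$13,959.00 ÷ R$4,459.00 = 3.1305; DFL = R$4,459.00 ÷ R$3,479.00 = 1.2817.
DCL = DOL × DFL = 3.1305 × 1.2817 = 4.0124.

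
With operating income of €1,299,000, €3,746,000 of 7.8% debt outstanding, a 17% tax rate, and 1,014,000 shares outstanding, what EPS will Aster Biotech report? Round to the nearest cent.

Pre-tax income = €1,299,000 − €292,188.00 = €1,006,812.00.
After tax at 17%: net income = €1,006,812.00 × 0.83 = €835,653.96.
Per share: €835,653.96 / 1,014,000 shares = €0.82.

€0.82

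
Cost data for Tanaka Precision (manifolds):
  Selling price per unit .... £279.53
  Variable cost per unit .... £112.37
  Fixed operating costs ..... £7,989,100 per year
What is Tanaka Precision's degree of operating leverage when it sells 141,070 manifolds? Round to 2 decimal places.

1.51

Total contribution margin = 141,070 × £167.16 = £23,581,261.20.
Subtracting fixed costs: EBIT = £23,581,261.20 − £7,989,100 = £15,592,161.20.
DOL = contribution ÷ EBIT = £23,581,261.20 ÷ £15,592,161.20 = 1.5124.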